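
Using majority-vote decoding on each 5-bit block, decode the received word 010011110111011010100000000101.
Split into 5-bit blocks and majority-vote each:
  block 1 = 01001: 2 ones, 3 zeros → 0
  block 2 = 11101: 4 ones, 1 zeros → 1
  block 3 = 11011: 4 ones, 1 zeros → 1
  block 4 = 01010: 2 ones, 3 zeros → 0
  block 5 = 00000: 0 ones, 5 zeros → 0
  block 6 = 00101: 2 ones, 3 zeros → 0
Decoded = 011000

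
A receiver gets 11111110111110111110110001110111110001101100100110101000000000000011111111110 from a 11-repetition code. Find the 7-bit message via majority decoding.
Split into 11-bit blocks and majority-vote each:
  block 1 = 11111110111: 10 ones, 1 zeros → 1
  block 2 = 11011111011: 9 ones, 2 zeros → 1
  block 3 = 00011101111: 7 ones, 4 zeros → 1
  block 4 = 10001101100: 5 ones, 6 zeros → 0
  block 5 = 10011010100: 5 ones, 6 zeros → 0
  block 6 = 00000000000: 0 ones, 11 zeros → 0
  block 7 = 11111111110: 10 ones, 1 zeros → 1
Decoded = 1110001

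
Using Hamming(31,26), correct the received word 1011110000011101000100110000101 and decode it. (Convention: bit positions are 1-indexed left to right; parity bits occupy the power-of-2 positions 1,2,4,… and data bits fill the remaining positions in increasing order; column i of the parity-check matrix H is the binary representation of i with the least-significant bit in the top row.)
Syndrome s = H · r^T (mod 2), r = 1011110000011101000100110000101:
  s[0] = (1010101010101010101010101010101)·(1011110000011101000100110000101) mod 2 = 1+0+1+0+1+0+0+0+0+0+0+0+1+0+0+0+0+0+0+0+0+0+1+0+0+0+0+0+1+0+1 mod 2 = 1
  s[1] = (0110011001100110011001100110011)·(1011110000011101000100110000101) mod 2 = 0+0+1+0+0+1+0+0+0+0+0+0+0+1+0+0+0+0+0+0+0+0+1+0+0+0+0+0+0+0+1 mod 2 = 1
  s[2] = (0001111000011110000111100001111)·(1011110000011101000100110000101) mod 2 = 0+0+0+1+1+1+0+0+0+0+0+1+1+1+0+0+0+0+0+1+0+0+1+0+0+0+0+0+1+0+1 mod 2 = 0
  s[3] = (0000000111111110000000011111111)·(1011110000011101000100110000101) mod 2 = 0+0+0+0+0+0+0+0+0+0+0+1+1+1+0+0+0+0+0+0+0+0+0+1+0+0+0+0+1+0+1 mod 2 = 0
  s[4] = (0000000000000001111111111111111)·(1011110000011101000100110000101) mod 2 = 0+0+0+0+0+0+0+0+0+0+0+0+0+0+0+1+0+0+0+1+0+0+1+1+0+0+0+0+1+0+1 mod 2 = 0
Syndrome = 11000
Column 3 of H equals this syndrome → error at bit 3 (1-indexed).
Flip bit 3: 1011110000011101000100110000101 → 1001110000011101000100110000101
Extract data bits at positions {3,5,6,7,9,10,11,12,13,14,15,17,18,19,20,21,22,23,24,25,26,27,28,29,30,31}: 01100001110000100110000101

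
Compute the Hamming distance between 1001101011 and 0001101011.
XOR = 1000000000, count of 1s = 1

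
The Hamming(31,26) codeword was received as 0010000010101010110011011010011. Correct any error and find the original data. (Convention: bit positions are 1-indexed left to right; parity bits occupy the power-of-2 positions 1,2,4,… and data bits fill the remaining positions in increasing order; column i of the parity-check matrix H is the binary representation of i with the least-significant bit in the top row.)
Syndrome s = H · r^T (mod 2), r = 0010000010101010110011011010011:
  s[0] = (1010101010101010101010101010101)·(0010000010101010110011011010011) mod 2 = 0+0+1+0+0+0+0+0+1+0+1+0+1+0+1+0+1+0+0+0+1+0+0+0+1+0+1+0+0+0+1 mod 2 = 0
  s[1] = (0110011001100110011001100110011)·(0010000010101010110011011010011) mod 2 = 0+0+1+0+0+0+0+0+0+0+1+0+0+0+1+0+0+1+0+0+0+1+0+0+0+0+1+0+0+1+1 mod 2 = 0
  s[2] = (0001111000011110000111100001111)·(0010000010101010110011011010011) mod 2 = 0+0+0+0+0+0+0+0+0+0+0+0+1+0+1+0+0+0+0+0+1+1+0+0+0+0+0+0+0+1+1 mod 2 = 0
  s[3] = (0000000111111110000000011111111)·(0010000010101010110011011010011) mod 2 = 0+0+0+0+0+0+0+0+1+0+1+0+1+0+1+0+0+0+0+0+0+0+0+1+1+0+1+0+0+1+1 mod 2 = 1
  s[4] = (0000000000000001111111111111111)·(0010000010101010110011011010011) mod 2 = 0+0+0+0+0+0+0+0+0+0+0+0+0+0+0+0+1+1+0+0+1+1+0+1+1+0+1+0+0+1+1 mod 2 = 1
Syndrome = 00011
Column 24 of H equals this syndrome → error at bit 24 (1-indexed).
Flip bit 24: 0010000010101010110011011010011 → 0010000010101010110011001010011
Extract data bits at positions {3,5,6,7,9,10,11,12,13,14,15,17,18,19,20,21,22,23,24,25,26,27,28,29,30,31}: 10001010101110011001010011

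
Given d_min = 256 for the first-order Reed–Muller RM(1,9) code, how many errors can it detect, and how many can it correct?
Detection only: up to d_min − 1 = 255 errors.
Correction: up to ⌊(d_min − 1)/2⌋ = ⌊255/2⌋ = 127 errors.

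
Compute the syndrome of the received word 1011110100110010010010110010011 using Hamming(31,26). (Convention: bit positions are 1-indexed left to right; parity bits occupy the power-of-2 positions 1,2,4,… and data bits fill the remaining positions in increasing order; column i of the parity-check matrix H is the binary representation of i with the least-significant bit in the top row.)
Syndrome s = H · r^T (mod 2), r = 1011110100110010010010110010011:
  s[0] = (1010101010101010101010101010101)·(1011110100110010010010110010011) mod 2 = 1+0+1+0+1+0+0+0+0+0+1+0+0+0+1+0+0+0+0+0+1+0+1+0+0+0+1+0+0+0+1 mod 2 = 1
  s[1] = (0110011001100110011001100110011)·(1011110100110010010010110010011) mod 2 = 0+0+1+0+0+1+0+0+0+0+1+0+0+0+1+0+0+1+0+0+0+0+1+0+0+0+1+0+0+1+1 mod 2 = 1
  s[2] = (0001111000011110000111100001111)·(1011110100110010010010110010011) mod 2 = 0+0+0+1+1+1+0+0+0+0+0+1+0+0+1+0+0+0+0+0+1+0+1+0+0+0+0+0+0+1+1 mod 2 = 1
  s[3] = (0000000111111110000000011111111)·(1011110100110010010010110010011) mod 2 = 0+0+0+0+0+0+0+1+0+0+1+1+0+0+1+0+0+0+0+0+0+0+0+1+0+0+1+0+0+1+1 mod 2 = 0
  s[4] = (0000000000000001111111111111111)·(1011110100110010010010110010011) mod 2 = 0+0+0+0+0+0+0+0+0+0+0+0+0+0+0+0+0+1+0+0+1+0+1+1+0+0+1+0+0+1+1 mod 2 = 1
Syndrome = 11101
Non-zero syndrome: error at position 23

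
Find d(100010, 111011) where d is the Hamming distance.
XOR = 011001, count of 1s = 3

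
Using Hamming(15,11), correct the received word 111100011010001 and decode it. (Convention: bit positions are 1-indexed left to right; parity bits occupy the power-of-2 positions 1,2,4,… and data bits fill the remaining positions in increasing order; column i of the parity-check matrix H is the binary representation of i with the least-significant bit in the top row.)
Syndrome s = H · r^T (mod 2), r = 111100011010001:
  s[0] = (101010101010101)·(111100011010001) mod 2 = 1+0+1+0+0+0+0+0+1+0+1+0+0+0+1 mod 2 = 1
  s[1] = (011001100110011)·(111100011010001) mod 2 = 0+1+1+0+0+0+0+0+0+0+1+0+0+0+1 mod 2 = 0
  s[2] = (000111100001111)·(111100011010001) mod 2 = 0+0+0+1+0+0+0+0+0+0+0+0+0+0+1 mod 2 = 0
  s[3] = (000000011111111)·(111100011010001) mod 2 = 0+0+0+0+0+0+0+1+1+0+1+0+0+0+1 mod 2 = 0
Syndrome = 1000
Column 1 of H equals this syndrome → error at bit 1 (1-indexed).
Flip bit 1: 111100011010001 → 011100011010001
Extract data bits at positions {3,5,6,7,9,10,11,12,13,14,15}: 10001010001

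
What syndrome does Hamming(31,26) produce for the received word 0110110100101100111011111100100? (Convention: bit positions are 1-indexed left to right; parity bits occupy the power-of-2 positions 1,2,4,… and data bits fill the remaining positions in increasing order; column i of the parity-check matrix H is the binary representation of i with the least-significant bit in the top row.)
Syndrome s = H · r^T (mod 2), r = 0110110100101100111011111100100:
  s[0] = (1010101010101010101010101010101)·(0110110100101100111011111100100) mod 2 = 0+0+1+0+1+0+0+0+0+0+1+0+1+0+0+0+1+0+1+0+1+0+1+0+1+0+0+0+1+0+0 mod 2 = 0
  s[1] = (0110011001100110011001100110011)·(0110110100101100111011111100100) mod 2 = 0+1+1+0+0+1+0+0+0+0+1+0+0+1+0+0+0+1+1+0+0+1+1+0+0+1+0+0+0+0+0 mod 2 = 0
  s[2] = (0001111000011110000111100001111)·(0110110100101100111011111100100) mod 2 = 0+0+0+0+1+1+0+0+0+0+0+0+1+1+0+0+0+0+0+0+1+1+1+0+0+0+0+0+1+0+0 mod 2 = 0
  s[3] = (0000000111111110000000011111111)·(0110110100101100111011111100100) mod 2 = 0+0+0+0+0+0+0+1+0+0+1+0+1+1+0+0+0+0+0+0+0+0+0+1+1+1+0+0+1+0+0 mod 2 = 0
  s[4] = (0000000000000001111111111111111)·(0110110100101100111011111100100) mod 2 = 0+0+0+0+0+0+0+0+0+0+0+0+0+0+0+0+1+1+1+0+1+1+1+1+1+1+0+0+1+0+0 mod 2 = 0
Syndrome = 00000
s = 0: no error detected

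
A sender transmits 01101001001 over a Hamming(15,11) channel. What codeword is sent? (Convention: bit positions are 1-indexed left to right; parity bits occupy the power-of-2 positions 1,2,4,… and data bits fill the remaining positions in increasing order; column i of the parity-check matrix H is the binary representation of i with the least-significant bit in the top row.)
Codeword c = d · G (mod 2), d = 01101001001:
  c[0] = d·G[:,0] = (01101001001)·(11011010101) mod 2 = 0+1+0+0+1+0+0+0+0+0+1 mod 2 = 1
  c[1] = d·G[:,1] = (01101001001)·(10110110011) mod 2 = 0+0+1+0+0+0+0+0+0+0+1 mod 2 = 0
  c[2] = d·G[:,2] = (01101001001)·(10000000000) mod 2 = 0+0+0+0+0+0+0+0+0+0+0 mod 2 = 0
  c[3] = d·G[:,3] = (01101001001)·(01110001111) mod 2 = 0+1+1+0+0+0+0+1+0+0+1 mod 2 = 0
  c[4] = d·G[:,4] = (01101001001)·(01000000000) mod 2 = 0+1+0+0+0+0+0+0+0+0+0 mod 2 = 1
  c[5] = d·G[:,5] = (01101001001)·(00100000000) mod 2 = 0+0+1+0+0+0+0+0+0+0+0 mod 2 = 1
  c[6] = d·G[:,6] = (01101001001)·(00010000000) mod 2 = 0+0+0+0+0+0+0+0+0+0+0 mod 2 = 0
  c[7] = d·G[:,7] = (01101001001)·(00001111111) mod 2 = 0+0+0+0+1+0+0+1+0+0+1 mod 2 = 1
  c[8] = d·G[:,8] = (01101001001)·(00001000000) mod 2 = 0+0+0+0+1+0+0+0+0+0+0 mod 2 = 1
  c[9] = d·G[:,9] = (01101001001)·(00000100000) mod 2 = 0+0+0+0+0+0+0+0+0+0+0 mod 2 = 0
  c[10] = d·G[:,10] = (01101001001)·(00000010000) mod 2 = 0+0+0+0+0+0+0+0+0+0+0 mod 2 = 0
  c[11] = d·G[:,11] = (01101001001)·(00000001000) mod 2 = 0+0+0+0+0+0+0+1+0+0+0 mod 2 = 1
  c[12] = d·G[:,12] = (01101001001)·(00000000100) mod 2 = 0+0+0+0+0+0+0+0+0+0+0 mod 2 = 0
  c[13] = d·G[:,13] = (01101001001)·(00000000010) mod 2 = 0+0+0+0+0+0+0+0+0+0+0 mod 2 = 0
  c[14] = d·G[:,14] = (01101001001)·(00000000001) mod 2 = 0+0+0+0+0+0+0+0+0+0+1 mod 2 = 1
Codeword = 100011011001001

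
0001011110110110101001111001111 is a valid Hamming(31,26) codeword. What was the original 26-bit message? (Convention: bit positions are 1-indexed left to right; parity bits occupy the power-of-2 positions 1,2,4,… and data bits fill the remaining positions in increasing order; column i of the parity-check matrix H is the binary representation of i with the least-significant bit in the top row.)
Parity bits occupy power-of-2 positions; data bits are at positions {3,5,6,7,9,10,11,12,13,14,15,17,18,19,20,21,22,23,24,25,26,27,28,29,30,31} (1-indexed).
Extract: c[3]=0 c[5]=0 c[6]=1 c[7]=1 c[9]=1 c[10]=0 c[11]=1 c[12]=1 c[13]=0 c[14]=1 c[15]=1 c[17]=1 c[18]=0 c[19]=1 c[20]=0 c[21]=0 c[22]=1 c[23]=1 c[24]=1 c[25]=1 c[26]=0 c[27]=0 c[28]=1 c[29]=1 c[30]=1 c[31]=1
Data = 00111011011101001111001111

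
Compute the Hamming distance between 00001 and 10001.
XOR = 10000, count of 1s = 1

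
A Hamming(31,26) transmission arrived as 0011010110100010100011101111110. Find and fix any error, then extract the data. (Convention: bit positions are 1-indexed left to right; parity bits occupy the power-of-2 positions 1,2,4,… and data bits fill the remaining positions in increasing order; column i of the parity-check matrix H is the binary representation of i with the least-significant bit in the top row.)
Syndrome s = H · r^T (mod 2), r = 0011010110100010100011101111110:
  s[0] = (1010101010101010101010101010101)·(0011010110100010100011101111110) mod 2 = 0+0+1+0+0+0+0+0+1+0+1+0+0+0+1+0+1+0+0+0+1+0+1+0+1+0+1+0+1+0+0 mod 2 = 0
  s[1] = (0110011001100110011001100110011)·(0011010110100010100011101111110) mod 2 = 0+0+1+0+0+1+0+0+0+0+1+0+0+0+1+0+0+0+0+0+0+1+1+0+0+1+1+0+0+1+0 mod 2 = 1
  s[2] = (0001111000011110000111100001111)·(0011010110100010100011101111110) mod 2 = 0+0+0+1+0+1+0+0+0+0+0+0+0+0+1+0+0+0+0+0+1+1+1+0+0+0+0+1+1+1+0 mod 2 = 1
  s[3] = (0000000111111110000000011111111)·(0011010110100010100011101111110) mod 2 = 0+0+0+0+0+0+0+1+1+0+1+0+0+0+1+0+0+0+0+0+0+0+0+0+1+1+1+1+1+1+0 mod 2 = 0
  s[4] = (0000000000000001111111111111111)·(0011010110100010100011101111110) mod 2 = 0+0+0+0+0+0+0+0+0+0+0+0+0+0+0+0+1+0+0+0+1+1+1+0+1+1+1+1+1+1+0 mod 2 = 0
Syndrome = 01100
Column 6 of H equals this syndrome → error at bit 6 (1-indexed).
Flip bit 6: 0011010110100010100011101111110 → 0011000110100010100011101111110
Extract data bits at positions {3,5,6,7,9,10,11,12,13,14,15,17,18,19,20,21,22,23,24,25,26,27,28,29,30,31}: 10001010001100011101111110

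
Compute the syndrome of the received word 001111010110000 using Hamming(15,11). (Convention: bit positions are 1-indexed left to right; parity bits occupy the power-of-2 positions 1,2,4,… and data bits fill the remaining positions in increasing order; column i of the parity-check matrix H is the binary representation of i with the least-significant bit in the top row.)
Syndrome s = H · r^T (mod 2), r = 001111010110000:
  s[0] = (101010101010101)·(001111010110000) mod 2 = 0+0+1+0+1+0+0+0+0+0+1+0+0+0+0 mod 2 = 1
  s[1] = (011001100110011)·(001111010110000) mod 2 = 0+0+1+0+0+1+0+0+0+1+1+0+0+0+0 mod 2 = 0
  s[2] = (000111100001111)·(001111010110000) mod 2 = 0+0+0+1+1+1+0+0+0+0+0+0+0+0+0 mod 2 = 1
  s[3] = (000000011111111)·(001111010110000) mod 2 = 0+0+0+0+0+0+0+1+0+1+1+0+0+0+0 mod 2 = 1
Syndrome = 1011
Non-zero syndrome: error at position 13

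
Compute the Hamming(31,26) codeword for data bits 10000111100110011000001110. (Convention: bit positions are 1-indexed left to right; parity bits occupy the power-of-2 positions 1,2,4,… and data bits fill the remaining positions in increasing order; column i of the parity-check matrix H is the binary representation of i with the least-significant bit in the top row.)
Codeword c = d · G (mod 2), d = 10000111100110011000001110:
  c[0] = d·G[:,0] = (10000111100110011000001110)·(11011010101101010101010101) mod 2 = 1+0+0+0+0+0+1+0+1+0+0+1+0+0+0+1+0+0+0+0+0+0+0+1+0+0 mod 2 = 0
  c[1] = d·G[:,1] = (10000111100110011000001110)·(10110110011011001100110011) mod 2 = 1+0+0+0+0+1+1+0+0+0+0+0+1+0+0+0+1+0+0+0+0+0+0+0+1+0 mod 2 = 0
  c[2] = d·G[:,2] = (10000111100110011000001110)·(10000000000000000000000000) mod 2 = 1+0+0+0+0+0+0+0+0+0+0+0+0+0+0+0+0+0+0+0+0+0+0+0+0+0 mod 2 = 1
  c[3] = d·G[:,3] = (10000111100110011000001110)·(01110001111000111100001111) mod 2 = 0+0+0+0+0+0+0+1+1+0+0+0+0+0+0+1+1+0+0+0+0+0+1+1+1+0 mod 2 = 1
  c[4] = d·G[:,4] = (10000111100110011000001110)·(01000000000000000000000000) mod 2 = 0+0+0+0+0+0+0+0+0+0+0+0+0+0+0+0+0+0+0+0+0+0+0+0+0+0 mod 2 = 0
  c[5] = d·G[:,5] = (10000111100110011000001110)·(00100000000000000000000000) mod 2 = 0+0+0+0+0+0+0+0+0+0+0+0+0+0+0+0+0+0+0+0+0+0+0+0+0+0 mod 2 = 0
  c[6] = d·G[:,6] = (10000111100110011000001110)·(00010000000000000000000000) mod 2 = 0+0+0+0+0+0+0+0+0+0+0+0+0+0+0+0+0+0+0+0+0+0+0+0+0+0 mod 2 = 0
  c[7] = d·G[:,7] = (10000111100110011000001110)·(00001111111000000011111111) mod 2 = 0+0+0+0+0+1+1+1+1+0+0+0+0+0+0+0+0+0+0+0+0+0+1+1+1+0 mod 2 = 1
  c[8] = d·G[:,8] = (10000111100110011000001110)·(00001000000000000000000000) mod 2 = 0+0+0+0+0+0+0+0+0+0+0+0+0+0+0+0+0+0+0+0+0+0+0+0+0+0 mod 2 = 0
  c[9] = d·G[:,9] = (10000111100110011000001110)·(00000100000000000000000000) mod 2 = 0+0+0+0+0+1+0+0+0+0+0+0+0+0+0+0+0+0+0+0+0+0+0+0+0+0 mod 2 = 1
  c[10] = d·G[:,10] = (10000111100110011000001110)·(00000010000000000000000000) mod 2 = 0+0+0+0+0+0+1+0+0+0+0+0+0+0+0+0+0+0+0+0+0+0+0+0+0+0 mod 2 = 1
  c[11] = d·G[:,11] = (10000111100110011000001110)·(00000001000000000000000000) mod 2 = 0+0+0+0+0+0+0+1+0+0+0+0+0+0+0+0+0+0+0+0+0+0+0+0+0+0 mod 2 = 1
  c[12] = d·G[:,12] = (10000111100110011000001110)·(00000000100000000000000000) mod 2 = 0+0+0+0+0+0+0+0+1+0+0+0+0+0+0+0+0+0+0+0+0+0+0+0+0+0 mod 2 = 1
  c[13] = d·G[:,13] = (10000111100110011000001110)·(00000000010000000000000000) mod 2 = 0+0+0+0+0+0+0+0+0+0+0+0+0+0+0+0+0+0+0+0+0+0+0+0+0+0 mod 2 = 0
  c[14] = d·G[:,14] = (10000111100110011000001110)·(00000000001000000000000000) mod 2 = 0+0+0+0+0+0+0+0+0+0+0+0+0+0+0+0+0+0+0+0+0+0+0+0+0+0 mod 2 = 0
  c[15] = d·G[:,15] = (10000111100110011000001110)·(00000000000111111111111111) mod 2 = 0+0+0+0+0+0+0+0+0+0+0+1+1+0+0+1+1+0+0+0+0+0+1+1+1+0 mod 2 = 1
  c[16] = d·G[:,16] = (10000111100110011000001110)·(00000000000100000000000000) mod 2 = 0+0+0+0+0+0+0+0+0+0+0+1+0+0+0+0+0+0+0+0+0+0+0+0+0+0 mod 2 = 1
  c[17] = d·G[:,17] = (10000111100110011000001110)·(00000000000010000000000000) mod 2 = 0+0+0+0+0+0+0+0+0+0+0+0+1+0+0+0+0+0+0+0+0+0+0+0+0+0 mod 2 = 1
  c[18] = d·G[:,18] = (10000111100110011000001110)·(00000000000001000000000000) mod 2 = 0+0+0+0+0+0+0+0+0+0+0+0+0+0+0+0+0+0+0+0+0+0+0+0+0+0 mod 2 = 0
  c[19] = d·G[:,19] = (10000111100110011000001110)·(00000000000000100000000000) mod 2 = 0+0+0+0+0+0+0+0+0+0+0+0+0+0+0+0+0+0+0+0+0+0+0+0+0+0 mod 2 = 0
  c[20] = d·G[:,20] = (10000111100110011000001110)·(00000000000000010000000000) mod 2 = 0+0+0+0+0+0+0+0+0+0+0+0+0+0+0+1+0+0+0+0+0+0+0+0+0+0 mod 2 = 1
  c[21] = d·G[:,21] = (10000111100110011000001110)·(00000000000000001000000000) mod 2 = 0+0+0+0+0+0+0+0+0+0+0+0+0+0+0+0+1+0+0+0+0+0+0+0+0+0 mod 2 = 1
  c[22] = d·G[:,22] = (10000111100110011000001110)·(00000000000000000100000000) mod 2 = 0+0+0+0+0+0+0+0+0+0+0+0+0+0+0+0+0+0+0+0+0+0+0+0+0+0 mod 2 = 0
  c[23] = d·G[:,23] = (10000111100110011000001110)·(00000000000000000010000000) mod 2 = 0+0+0+0+0+0+0+0+0+0+0+0+0+0+0+0+0+0+0+0+0+0+0+0+0+0 mod 2 = 0
  c[24] = d·G[:,24] = (10000111100110011000001110)·(00000000000000000001000000) mod 2 = 0+0+0+0+0+0+0+0+0+0+0+0+0+0+0+0+0+0+0+0+0+0+0+0+0+0 mod 2 = 0
  c[25] = d·G[:,25] = (10000111100110011000001110)·(00000000000000000000100000) mod 2 = 0+0+0+0+0+0+0+0+0+0+0+0+0+0+0+0+0+0+0+0+0+0+0+0+0+0 mod 2 = 0
  c[26] = d·G[:,26] = (10000111100110011000001110)·(00000000000000000000010000) mod 2 = 0+0+0+0+0+0+0+0+0+0+0+0+0+0+0+0+0+0+0+0+0+0+0+0+0+0 mod 2 = 0
  c[27] = d·G[:,27] = (10000111100110011000001110)·(00000000000000000000001000) mod 2 = 0+0+0+0+0+0+0+0+0+0+0+0+0+0+0+0+0+0+0+0+0+0+1+0+0+0 mod 2 = 1
  c[28] = d·G[:,28] = (10000111100110011000001110)·(00000000000000000000000100) mod 2 = 0+0+0+0+0+0+0+0+0+0+0+0+0+0+0+0+0+0+0+0+0+0+0+1+0+0 mod 2 = 1
  c[29] = d·G[:,29] = (10000111100110011000001110)·(00000000000000000000000010) mod 2 = 0+0+0+0+0+0+0+0+0+0+0+0+0+0+0+0+0+0+0+0+0+0+0+0+1+0 mod 2 = 1
  c[30] = d·G[:,30] = (10000111100110011000001110)·(00000000000000000000000001) mod 2 = 0+0+0+0+0+0+0+0+0+0+0+0+0+0+0+0+0+0+0+0+0+0+0+0+0+0 mod 2 = 0
Codeword = 0011000101111001110011000001110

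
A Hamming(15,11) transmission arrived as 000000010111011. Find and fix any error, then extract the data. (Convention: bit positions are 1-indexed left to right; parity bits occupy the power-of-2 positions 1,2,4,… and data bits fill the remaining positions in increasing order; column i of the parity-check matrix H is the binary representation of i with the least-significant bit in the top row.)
Syndrome s = H · r^T (mod 2), r = 000000010111011:
  s[0] = (101010101010101)·(000000010111011) mod 2 = 0+0+0+0+0+0+0+0+0+0+1+0+0+0+1 mod 2 = 0
  s[1] = (011001100110011)·(000000010111011) mod 2 = 0+0+0+0+0+0+0+0+0+1+1+0+0+1+1 mod 2 = 0
  s[2] = (000111100001111)·(000000010111011) mod 2 = 0+0+0+0+0+0+0+0+0+0+0+1+0+1+1 mod 2 = 1
  s[3] = (000000011111111)·(000000010111011) mod 2 = 0+0+0+0+0+0+0+1+0+1+1+1+0+1+1 mod 2 = 0
Syndrome = 0010
Column 4 of H equals this syndrome → error at bit 4 (1-indexed).
Flip bit 4: 000000010111011 → 000100010111011
Extract data bits at positions {3,5,6,7,9,10,11,12,13,14,15}: 00000111011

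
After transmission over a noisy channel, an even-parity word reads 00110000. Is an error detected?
Sum of received bits: 0+0+1+1+0+0+0+0 = 2; 2 mod 2 = 0. Result is 0 → no error detected.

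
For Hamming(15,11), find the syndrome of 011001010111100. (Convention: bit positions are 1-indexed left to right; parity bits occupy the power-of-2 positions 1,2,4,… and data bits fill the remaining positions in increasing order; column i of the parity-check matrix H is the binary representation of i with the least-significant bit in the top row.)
Syndrome s = H · r^T (mod 2), r = 011001010111100:
  s[0] = (101010101010101)·(011001010111100) mod 2 = 0+0+1+0+0+0+0+0+0+0+1+0+1+0+0 mod 2 = 1
  s[1] = (011001100110011)·(011001010111100) mod 2 = 0+1+1+0+0+1+0+0+0+1+1+0+0+0+0 mod 2 = 1
  s[2] = (000111100001111)·(011001010111100) mod 2 = 0+0+0+0+0+1+0+0+0+0+0+1+1+0+0 mod 2 = 1
  s[3] = (000000011111111)·(011001010111100) mod 2 = 0+0+0+0+0+0+0+1+0+1+1+1+1+0+0 mod 2 = 1
Syndrome = 1111
Non-zero syndrome: error at position 15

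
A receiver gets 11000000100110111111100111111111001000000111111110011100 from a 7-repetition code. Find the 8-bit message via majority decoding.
Split into 7-bit blocks and majority-vote each:
  block 1 = 1100000: 2 ones, 5 zeros → 0
  block 2 = 0100110: 3 ones, 4 zeros → 0
  block 3 = 1111111: 7 ones, 0 zeros → 1
  block 4 = 0011111: 5 ones, 2 zeros → 1
  block 5 = 1111001: 5 ones, 2 zeros → 1
  block 6 = 0000001: 1 ones, 6 zeros → 0
  block 7 = 1111111: 7 ones, 0 zeros → 1
  block 8 = 0011100: 3 ones, 4 zeros → 0
Decoded = 00111010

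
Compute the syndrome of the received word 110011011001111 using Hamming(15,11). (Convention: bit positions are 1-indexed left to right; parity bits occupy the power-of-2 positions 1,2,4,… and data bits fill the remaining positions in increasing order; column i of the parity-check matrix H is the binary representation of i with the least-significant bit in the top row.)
Syndrome s = H · r^T (mod 2), r = 110011011001111:
  s[0] = (101010101010101)·(110011011001111) mod 2 = 1+0+0+0+1+0+0+0+1+0+0+0+1+0+1 mod 2 = 1
  s[1] = (011001100110011)·(110011011001111) mod 2 = 0+1+0+0+0+1+0+0+0+0+0+0+0+1+1 mod 2 = 0
  s[2] = (000111100001111)·(110011011001111) mod 2 = 0+0+0+0+1+1+0+0+0+0+0+1+1+1+1 mod 2 = 0
  s[3] = (000000011111111)·(110011011001111) mod 2 = 0+0+0+0+0+0+0+1+1+0+0+1+1+1+1 mod 2 = 0
Syndrome = 1000
Non-zero syndrome: error at position 1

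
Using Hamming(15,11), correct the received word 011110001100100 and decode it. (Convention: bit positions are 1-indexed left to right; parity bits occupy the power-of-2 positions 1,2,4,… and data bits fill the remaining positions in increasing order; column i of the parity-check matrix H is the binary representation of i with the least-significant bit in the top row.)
Syndrome s = H · r^T (mod 2), r = 011110001100100:
  s[0] = (101010101010101)·(011110001100100) mod 2 = 0+0+1+0+1+0+0+0+1+0+0+0+1+0+0 mod 2 = 0
  s[1] = (011001100110011)·(011110001100100) mod 2 = 0+1+1+0+0+0+0+0+0+1+0+0+0+0+0 mod 2 = 1
  s[2] = (000111100001111)·(011110001100100) mod 2 = 0+0+0+1+1+0+0+0+0+0+0+0+1+0+0 mod 2 = 1
  s[3] = (000000011111111)·(011110001100100) mod 2 = 0+0+0+0+0+0+0+0+1+1+0+0+1+0+0 mod 2 = 1
Syndrome = 0111
Column 14 of H equals this syndrome → error at bit 14 (1-indexed).
Flip bit 14: 011110001100100 → 011110001100110
Extract data bits at positions {3,5,6,7,9,10,11,12,13,14,15}: 11001100110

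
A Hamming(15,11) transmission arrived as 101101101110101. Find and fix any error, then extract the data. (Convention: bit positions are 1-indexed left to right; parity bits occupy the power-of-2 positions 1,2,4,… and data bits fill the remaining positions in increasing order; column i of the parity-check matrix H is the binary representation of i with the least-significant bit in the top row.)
Syndrome s = H · r^T (mod 2), r = 101101101110101:
  s[0] = (101010101010101)·(101101101110101) mod 2 = 1+0+1+0+0+0+1+0+1+0+1+0+1+0+1 mod 2 = 1
  s[1] = (011001100110011)·(101101101110101) mod 2 = 0+0+1+0+0+1+1+0+0+1+1+0+0+0+1 mod 2 = 0
  s[2] = (000111100001111)·(101101101110101) mod 2 = 0+0+0+1+0+1+1+0+0+0+0+0+1+0+1 mod 2 = 1
  s[3] = (000000011111111)·(101101101110101) mod 2 = 0+0+0+0+0+0+0+0+1+1+1+0+1+0+1 mod 2 = 1
Syndrome = 1011
Column 13 of H equals this syndrome → error at bit 13 (1-indexed).
Flip bit 13: 101101101110101 → 101101101110001
Extract data bits at positions {3,5,6,7,9,10,11,12,13,14,15}: 10111110001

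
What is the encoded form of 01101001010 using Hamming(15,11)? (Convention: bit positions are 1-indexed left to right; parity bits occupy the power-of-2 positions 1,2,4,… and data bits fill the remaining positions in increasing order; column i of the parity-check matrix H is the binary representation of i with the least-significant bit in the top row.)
Codeword c = d · G (mod 2), d = 01101001010:
  c[0] = d·G[:,0] = (01101001010)·(11011010101) mod 2 = 0+1+0+0+1+0+0+0+0+0+0 mod 2 = 0
  c[1] = d·G[:,1] = (01101001010)·(10110110011) mod 2 = 0+0+1+0+0+0+0+0+0+1+0 mod 2 = 0
  c[2] = d·G[:,2] = (01101001010)·(10000000000) mod 2 = 0+0+0+0+0+0+0+0+0+0+0 mod 2 = 0
  c[3] = d·G[:,3] = (01101001010)·(01110001111) mod 2 = 0+1+1+0+0+0+0+1+0+1+0 mod 2 = 0
  c[4] = d·G[:,4] = (01101001010)·(01000000000) mod 2 = 0+1+0+0+0+0+0+0+0+0+0 mod 2 = 1
  c[5] = d·G[:,5] = (01101001010)·(00100000000) mod 2 = 0+0+1+0+0+0+0+0+0+0+0 mod 2 = 1
  c[6] = d·G[:,6] = (01101001010)·(00010000000) mod 2 = 0+0+0+0+0+0+0+0+0+0+0 mod 2 = 0
  c[7] = d·G[:,7] = (01101001010)·(00001111111) mod 2 = 0+0+0+0+1+0+0+1+0+1+0 mod 2 = 1
  c[8] = d·G[:,8] = (01101001010)·(00001000000) mod 2 = 0+0+0+0+1+0+0+0+0+0+0 mod 2 = 1
  c[9] = d·G[:,9] = (01101001010)·(00000100000) mod 2 = 0+0+0+0+0+0+0+0+0+0+0 mod 2 = 0
  c[10] = d·G[:,10] = (01101001010)·(00000010000) mod 2 = 0+0+0+0+0+0+0+0+0+0+0 mod 2 = 0
  c[11] = d·G[:,11] = (01101001010)·(00000001000) mod 2 = 0+0+0+0+0+0+0+1+0+0+0 mod 2 = 1
  c[12] = d·G[:,12] = (01101001010)·(00000000100) mod 2 = 0+0+0+0+0+0+0+0+0+0+0 mod 2 = 0
  c[13] = d·G[:,13] = (01101001010)·(00000000010) mod 2 = 0+0+0+0+0+0+0+0+0+1+0 mod 2 = 1
  c[14] = d·G[:,14] = (01101001010)·(00000000001) mod 2 = 0+0+0+0+0+0+0+0+0+0+0 mod 2 = 0
Codeword = 000011011001010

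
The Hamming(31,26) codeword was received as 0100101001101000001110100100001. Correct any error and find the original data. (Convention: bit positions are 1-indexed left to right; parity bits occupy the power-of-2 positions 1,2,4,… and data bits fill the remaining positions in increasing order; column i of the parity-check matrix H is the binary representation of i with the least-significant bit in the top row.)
Syndrome s = H · r^T (mod 2), r = 0100101001101000001110100100001:
  s[0] = (1010101010101010101010101010101)·(0100101001101000001110100100001) mod 2 = 0+0+0+0+1+0+1+0+0+0+1+0+1+0+0+0+0+0+1+0+1+0+1+0+0+0+0+0+0+0+1 mod 2 = 0
  s[1] = (0110011001100110011001100110011)·(0100101001101000001110100100001) mod 2 = 0+1+0+0+0+0+1+0+0+1+1+0+0+0+0+0+0+0+1+0+0+0+1+0+0+1+0+0+0+0+1 mod 2 = 0
  s[2] = (0001111000011110000111100001111)·(0100101001101000001110100100001) mod 2 = 0+0+0+0+1+0+1+0+0+0+0+0+1+0+0+0+0+0+0+1+1+0+1+0+0+0+0+0+0+0+1 mod 2 = 1
  s[3] = (0000000111111110000000011111111)·(0100101001101000001110100100001) mod 2 = 0+0+0+0+0+0+0+0+0+1+1+0+1+0+0+0+0+0+0+0+0+0+0+0+0+1+0+0+0+0+1 mod 2 = 1
  s[4] = (0000000000000001111111111111111)·(0100101001101000001110100100001) mod 2 = 0+0+0+0+0+0+0+0+0+0+0+0+0+0+0+0+0+0+1+1+1+0+1+0+0+1+0+0+0+0+1 mod 2 = 0
Syndrome = 00110
Column 12 of H equals this syndrome → error at bit 12 (1-indexed).
Flip bit 12: 0100101001101000001110100100001 → 0100101001111000001110100100001
Extract data bits at positions {3,5,6,7,9,10,11,12,13,14,15,17,18,19,20,21,22,23,24,25,26,27,28,29,30,31}: 01010111100001110100100001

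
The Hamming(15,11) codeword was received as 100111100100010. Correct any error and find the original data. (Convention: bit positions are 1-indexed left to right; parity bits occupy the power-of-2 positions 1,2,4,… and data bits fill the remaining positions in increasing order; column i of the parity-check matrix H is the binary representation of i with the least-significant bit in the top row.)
Syndrome s = H · r^T (mod 2), r = 100111100100010:
  s[0] = (101010101010101)·(100111100100010) mod 2 = 1+0+0+0+1+0+1+0+0+0+0+0+0+0+0 mod 2 = 1
  s[1] = (011001100110011)·(100111100100010) mod 2 = 0+0+0+0+0+1+1+0+0+1+0+0+0+1+0 mod 2 = 0
  s[2] = (000111100001111)·(100111100100010) mod 2 = 0+0+0+1+1+1+1+0+0+0+0+0+0+1+0 mod 2 = 1
  s[3] = (000000011111111)·(100111100100010) mod 2 = 0+0+0+0+0+0+0+0+0+1+0+0+0+1+0 mod 2 = 0
Syndrome = 1010
Column 5 of H equals this syndrome → error at bit 5 (1-indexed).
Flip bit 5: 100111100100010 → 100101100100010
Extract data bits at positions {3,5,6,7,9,10,11,12,13,14,15}: 00110100010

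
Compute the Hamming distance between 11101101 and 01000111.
XOR = 10101010, count of 1s = 4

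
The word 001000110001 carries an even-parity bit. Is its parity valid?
Sum of all bits: 0+0+1+0+0+0+1+1+0+0+0+1 = 4; 4 mod 2 = 0. Result is 0 → valid parity.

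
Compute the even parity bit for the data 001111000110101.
Sum of data bits: 0+0+1+1+1+1+0+0+0+1+1+0+1+0+1 = 8.
8 mod 2 = 0, so parity bit = 0.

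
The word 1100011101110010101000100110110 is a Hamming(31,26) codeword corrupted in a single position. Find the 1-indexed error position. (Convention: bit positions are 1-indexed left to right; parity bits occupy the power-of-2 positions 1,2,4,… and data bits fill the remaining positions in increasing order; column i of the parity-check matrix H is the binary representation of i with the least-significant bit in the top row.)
Syndrome s = H · r^T (mod 2), r = 1100011101110010101000100110110:
  s[0] = (1010101010101010101010101010101)·(1100011101110010101000100110110) mod 2 = 1+0+0+0+0+0+1+0+0+0+1+0+0+0+1+0+1+0+1+0+0+0+1+0+0+0+1+0+1+0+0 mod 2 = 1
  s[1] = (0110011001100110011001100110011)·(1100011101110010101000100110110) mod 2 = 0+1+0+0+0+1+1+0+0+1+1+0+0+0+1+0+0+0+1+0+0+0+1+0+0+1+1+0+0+1+0 mod 2 = 1
  s[2] = (0001111000011110000111100001111)·(1100011101110010101000100110110) mod 2 = 0+0+0+0+0+1+1+0+0+0+0+1+0+0+1+0+0+0+0+0+0+0+1+0+0+0+0+0+1+1+0 mod 2 = 1
  s[3] = (0000000111111110000000011111111)·(1100011101110010101000100110110) mod 2 = 0+0+0+0+0+0+0+1+0+1+1+1+0+0+1+0+0+0+0+0+0+0+0+0+0+1+1+0+1+1+0 mod 2 = 1
  s[4] = (0000000000000001111111111111111)·(1100011101110010101000100110110) mod 2 = 0+0+0+0+0+0+0+0+0+0+0+0+0+0+0+0+1+0+1+0+0+0+1+0+0+1+1+0+1+1+0 mod 2 = 1
Syndrome = 11111
Column i of H is the binary representation of i, so the syndrome is the binary index of the flipped bit.
Read s = 11111 with s[0] as LSB: 1·2^0 + 1·2^1 + 1·2^2 + 1·2^3 + 1·2^4 = 31.
Error is at bit position 31.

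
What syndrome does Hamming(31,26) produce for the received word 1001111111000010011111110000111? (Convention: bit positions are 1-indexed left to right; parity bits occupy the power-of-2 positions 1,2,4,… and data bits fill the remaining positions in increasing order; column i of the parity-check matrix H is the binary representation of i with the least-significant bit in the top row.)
Syndrome s = H · r^T (mod 2), r = 1001111111000010011111110000111:
  s[0] = (1010101010101010101010101010101)·(1001111111000010011111110000111) mod 2 = 1+0+0+0+1+0+1+0+1+0+0+0+0+0+1+0+0+0+1+0+1+0+1+0+0+0+0+0+1+0+1 mod 2 = 0
  s[1] = (0110011001100110011001100110011)·(1001111111000010011111110000111) mod 2 = 0+0+0+0+0+1+1+0+0+1+0+0+0+0+1+0+0+1+1+0+0+1+1+0+0+0+0+0+0+1+1 mod 2 = 0
  s[2] = (0001111000011110000111100001111)·(1001111111000010011111110000111) mod 2 = 0+0+0+1+1+1+1+0+0+0+0+0+0+0+1+0+0+0+0+1+1+1+1+0+0+0+0+0+1+1+1 mod 2 = 0
  s[3] = (0000000111111110000000011111111)·(1001111111000010011111110000111) mod 2 = 0+0+0+0+0+0+0+1+1+1+0+0+0+0+1+0+0+0+0+0+0+0+0+1+0+0+0+0+1+1+1 mod 2 = 0
  s[4] = (0000000000000001111111111111111)·(1001111111000010011111110000111) mod 2 = 0+0+0+0+0+0+0+0+0+0+0+0+0+0+0+0+0+1+1+1+1+1+1+1+0+0+0+0+1+1+1 mod 2 = 0
Syndrome = 00000
s = 0: no error detected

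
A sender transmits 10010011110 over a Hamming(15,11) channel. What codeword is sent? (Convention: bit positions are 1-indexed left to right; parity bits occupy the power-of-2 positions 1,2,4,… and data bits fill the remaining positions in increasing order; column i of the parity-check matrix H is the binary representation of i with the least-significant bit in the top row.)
Codeword c = d · G (mod 2), d = 10010011110:
  c[0] = d·G[:,0] = (10010011110)·(11011010101) mod 2 = 1+0+0+1+0+0+1+0+1+0+0 mod 2 = 0
  c[1] = d·G[:,1] = (10010011110)·(10110110011) mod 2 = 1+0+0+1+0+0+1+0+0+1+0 mod 2 = 0
  c[2] = d·G[:,2] = (10010011110)·(10000000000) mod 2 = 1+0+0+0+0+0+0+0+0+0+0 mod 2 = 1
  c[3] = d·G[:,3] = (10010011110)·(01110001111) mod 2 = 0+0+0+1+0+0+0+1+1+1+0 mod 2 = 0
  c[4] = d·G[:,4] = (10010011110)·(01000000000) mod 2 = 0+0+0+0+0+0+0+0+0+0+0 mod 2 = 0
  c[5] = d·G[:,5] = (10010011110)·(00100000000) mod 2 = 0+0+0+0+0+0+0+0+0+0+0 mod 2 = 0
  c[6] = d·G[:,6] = (10010011110)·(00010000000) mod 2 = 0+0+0+1+0+0+0+0+0+0+0 mod 2 = 1
  c[7] = d·G[:,7] = (10010011110)·(00001111111) mod 2 = 0+0+0+0+0+0+1+1+1+1+0 mod 2 = 0
  c[8] = d·G[:,8] = (10010011110)·(00001000000) mod 2 = 0+0+0+0+0+0+0+0+0+0+0 mod 2 = 0
  c[9] = d·G[:,9] = (10010011110)·(00000100000) mod 2 = 0+0+0+0+0+0+0+0+0+0+0 mod 2 = 0
  c[10] = d·G[:,10] = (10010011110)·(00000010000) mod 2 = 0+0+0+0+0+0+1+0+0+0+0 mod 2 = 1
  c[11] = d·G[:,11] = (10010011110)·(00000001000) mod 2 = 0+0+0+0+0+0+0+1+0+0+0 mod 2 = 1
  c[12] = d·G[:,12] = (10010011110)·(00000000100) mod 2 = 0+0+0+0+0+0+0+0+1+0+0 mod 2 = 1
  c[13] = d·G[:,13] = (10010011110)·(00000000010) mod 2 = 0+0+0+0+0+0+0+0+0+1+0 mod 2 = 1
  c[14] = d·G[:,14] = (10010011110)·(00000000001) mod 2 = 0+0+0+0+0+0+0+0+0+0+0 mod 2 = 0
Codeword = 001000100011110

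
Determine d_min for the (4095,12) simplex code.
d_min = 2048 (every nonzero codeword of the simplex code S_12 has weight 2^(r−1) = 2048).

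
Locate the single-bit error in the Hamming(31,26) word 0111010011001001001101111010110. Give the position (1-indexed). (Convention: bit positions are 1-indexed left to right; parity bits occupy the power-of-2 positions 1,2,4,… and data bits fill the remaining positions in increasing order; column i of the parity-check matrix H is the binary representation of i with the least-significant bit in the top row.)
Syndrome s = H · r^T (mod 2), r = 0111010011001001001101111010110:
  s[0] = (1010101010101010101010101010101)·(0111010011001001001101111010110) mod 2 = 0+0+1+0+0+0+0+0+1+0+0+0+1+0+0+0+0+0+1+0+0+0+1+0+1+0+1+0+1+0+0 mod 2 = 0
  s[1] = (0110011001100110011001100110011)·(0111010011001001001101111010110) mod 2 = 0+1+1+0+0+1+0+0+0+1+0+0+0+0+0+0+0+0+1+0+0+1+1+0+0+0+1+0+0+1+0 mod 2 = 1
  s[2] = (0001111000011110000111100001111)·(0111010011001001001101111010110) mod 2 = 0+0+0+1+0+1+0+0+0+0+0+0+1+0+0+0+0+0+0+1+0+1+1+0+0+0+0+0+1+1+0 mod 2 = 0
  s[3] = (0000000111111110000000011111111)·(0111010011001001001101111010110) mod 2 = 0+0+0+0+0+0+0+0+1+1+0+0+1+0+0+0+0+0+0+0+0+0+0+1+1+0+1+0+1+1+0 mod 2 = 0
  s[4] = (0000000000000001111111111111111)·(0111010011001001001101111010110) mod 2 = 0+0+0+0+0+0+0+0+0+0+0+0+0+0+0+1+0+0+1+1+0+1+1+1+1+0+1+0+1+1+0 mod 2 = 0
Syndrome = 01000
Column i of H is the binary representation of i, so the syndrome is the binary index of the flipped bit.
Read s = 01000 with s[0] as LSB: 0·2^0 + 1·2^1 + 0·2^2 + 0·2^3 + 0·2^4 = 2.
Error is at bit position 2.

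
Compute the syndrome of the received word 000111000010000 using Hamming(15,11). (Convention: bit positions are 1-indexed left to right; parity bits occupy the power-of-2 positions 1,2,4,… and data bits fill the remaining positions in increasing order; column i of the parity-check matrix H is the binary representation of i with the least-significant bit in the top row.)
Syndrome s = H · r^T (mod 2), r = 000111000010000:
  s[0] = (101010101010101)·(000111000010000) mod 2 = 0+0+0+0+1+0+0+0+0+0+1+0+0+0+0 mod 2 = 0
  s[1] = (011001100110011)·(000111000010000) mod 2 = 0+0+0+0+0+1+0+0+0+0+1+0+0+0+0 mod 2 = 0
  s[2] = (000111100001111)·(000111000010000) mod 2 = 0+0+0+1+1+1+0+0+0+0+0+0+0+0+0 mod 2 = 1
  s[3] = (000000011111111)·(000111000010000) mod 2 = 0+0+0+0+0+0+0+0+0+0+1+0+0+0+0 mod 2 = 1
Syndrome = 0011
Non-zero syndrome: error at position 12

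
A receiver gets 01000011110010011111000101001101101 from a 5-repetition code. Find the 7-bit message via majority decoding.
Split into 5-bit blocks and majority-vote each:
  block 1 = 01000: 1 ones, 4 zeros → 0
  block 2 = 01111: 4 ones, 1 zeros → 1
  block 3 = 00100: 1 ones, 4 zeros → 0
  block 4 = 11111: 5 ones, 0 zeros → 1
  block 5 = 00010: 1 ones, 4 zeros → 0
  block 6 = 10011: 3 ones, 2 zeros → 1
  block 7 = 01101: 3 ones, 2 zeros → 1
Decoded = 0101011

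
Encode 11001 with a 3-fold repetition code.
Repeat each bit 3× and concatenate:
1→111  1→111  0→000  0→000  1→111
Codeword = 111111000000111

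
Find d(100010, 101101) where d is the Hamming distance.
XOR = 001111, count of 1s = 4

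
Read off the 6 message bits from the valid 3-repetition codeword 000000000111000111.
Split into 3-bit blocks: 000 000 000 111 000 111
Data = 000101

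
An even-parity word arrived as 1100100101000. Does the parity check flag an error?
Sum of received bits: 1+1+0+0+1+0+0+1+0+1+0+0+0 = 5; 5 mod 2 = 1. Result is 1 ≠ 0 → error detected.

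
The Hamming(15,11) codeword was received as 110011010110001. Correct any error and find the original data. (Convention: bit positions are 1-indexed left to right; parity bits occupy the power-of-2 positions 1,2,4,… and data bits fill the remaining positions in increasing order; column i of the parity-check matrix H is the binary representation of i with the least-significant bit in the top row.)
Syndrome s = H · r^T (mod 2), r = 110011010110001:
  s[0] = (101010101010101)·(110011010110001) mod 2 = 1+0+0+0+1+0+0+0+0+0+1+0+0+0+1 mod 2 = 0
  s[1] = (011001100110011)·(110011010110001) mod 2 = 0+1+0+0+0+1+0+0+0+1+1+0+0+0+1 mod 2 = 1
  s[2] = (000111100001111)·(110011010110001) mod 2 = 0+0+0+0+1+1+0+0+0+0+0+0+0+0+1 mod 2 = 1
  s[3] = (000000011111111)·(110011010110001) mod 2 = 0+0+0+0+0+0+0+1+0+1+1+0+0+0+1 mod 2 = 0
Syndrome = 0110
Column 6 of H equals this syndrome → error at bit 6 (1-indexed).
Flip bit 6: 110011010110001 → 110010010110001
Extract data bits at positions {3,5,6,7,9,10,11,12,13,14,15}: 01000110001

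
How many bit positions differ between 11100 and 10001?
XOR = 01101, count of 1s = 3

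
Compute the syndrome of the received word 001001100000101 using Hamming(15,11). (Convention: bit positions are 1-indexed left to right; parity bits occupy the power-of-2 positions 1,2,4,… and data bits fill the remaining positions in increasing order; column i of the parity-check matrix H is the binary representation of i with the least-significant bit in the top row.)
Syndrome s = H · r^T (mod 2), r = 001001100000101:
  s[0] = (101010101010101)·(001001100000101) mod 2 = 0+0+1+0+0+0+1+0+0+0+0+0+1+0+1 mod 2 = 0
  s[1] = (011001100110011)·(001001100000101) mod 2 = 0+0+1+0+0+1+1+0+0+0+0+0+0+0+1 mod 2 = 0
  s[2] = (000111100001111)·(001001100000101) mod 2 = 0+0+0+0+0+1+1+0+0+0+0+0+1+0+1 mod 2 = 0
  s[3] = (000000011111111)·(001001100000101) mod 2 = 0+0+0+0+0+0+0+0+0+0+0+0+1+0+1 mod 2 = 0
Syndrome = 0000
s = 0: no error detected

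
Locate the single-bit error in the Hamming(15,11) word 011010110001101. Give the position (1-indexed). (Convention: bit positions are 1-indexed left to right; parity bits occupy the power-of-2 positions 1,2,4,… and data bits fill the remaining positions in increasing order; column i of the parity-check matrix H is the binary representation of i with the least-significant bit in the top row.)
Syndrome s = H · r^T (mod 2), r = 011010110001101:
  s[0] = (101010101010101)·(011010110001101) mod 2 = 0+0+1+0+1+0+1+0+0+0+0+0+1+0+1 mod 2 = 1
  s[1] = (011001100110011)·(011010110001101) mod 2 = 0+1+1+0+0+0+1+0+0+0+0+0+0+0+1 mod 2 = 0
  s[2] = (000111100001111)·(011010110001101) mod 2 = 0+0+0+0+1+0+1+0+0+0+0+1+1+0+1 mod 2 = 1
  s[3] = (000000011111111)·(011010110001101) mod 2 = 0+0+0+0+0+0+0+1+0+0+0+1+1+0+1 mod 2 = 0
Syndrome = 1010
Column i of H is the binary representation of i, so the syndrome is the binary index of the flipped bit.
Read s = 1010 with s[0] as LSB: 1·2^0 + 0·2^1 + 1·2^2 + 0·2^3 = 5.
Error is at bit position 5.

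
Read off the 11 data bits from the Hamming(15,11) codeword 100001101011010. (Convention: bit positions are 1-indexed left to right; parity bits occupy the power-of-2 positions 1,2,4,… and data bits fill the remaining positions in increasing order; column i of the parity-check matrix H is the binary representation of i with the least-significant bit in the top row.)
Parity bits occupy power-of-2 positions; data bits are at positions {3,5,6,7,9,10,11,12,13,14,15} (1-indexed).
Extract: c[3]=0 c[5]=0 c[6]=1 c[7]=1 c[9]=1 c[10]=0 c[11]=1 c[12]=1 c[13]=0 c[14]=1 c[15]=0
Data = 00111011010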